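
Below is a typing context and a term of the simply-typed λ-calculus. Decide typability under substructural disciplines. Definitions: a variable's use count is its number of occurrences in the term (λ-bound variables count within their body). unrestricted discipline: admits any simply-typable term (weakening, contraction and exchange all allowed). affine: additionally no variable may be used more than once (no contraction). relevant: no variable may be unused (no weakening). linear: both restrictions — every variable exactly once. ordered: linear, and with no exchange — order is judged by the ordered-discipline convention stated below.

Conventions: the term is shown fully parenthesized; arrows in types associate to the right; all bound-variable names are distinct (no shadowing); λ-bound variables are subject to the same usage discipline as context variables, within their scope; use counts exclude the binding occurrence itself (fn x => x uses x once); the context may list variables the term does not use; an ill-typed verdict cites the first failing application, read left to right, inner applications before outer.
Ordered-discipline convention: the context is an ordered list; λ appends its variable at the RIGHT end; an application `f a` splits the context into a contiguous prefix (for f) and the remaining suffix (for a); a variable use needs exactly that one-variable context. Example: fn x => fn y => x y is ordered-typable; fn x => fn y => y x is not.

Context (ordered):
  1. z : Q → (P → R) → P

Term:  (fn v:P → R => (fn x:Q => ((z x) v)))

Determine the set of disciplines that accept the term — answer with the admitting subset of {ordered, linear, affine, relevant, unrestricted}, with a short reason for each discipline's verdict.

admitting disciplines: linear, affine, relevant, unrestricted
usage: z=1, v [bound]=1, x [bound]=1
use order (left to right): z, x, v
typing: well-typed — term : (P → R) → Q → P
ordered ✗ (use order z, x, v needs exchange)
linear ✓ (each of z, v, x used exactly once)
affine ✓ (none of z, v, x used more than once)
relevant ✓ (every one of z, v, x appears)
unrestricted ✓ (typability at (P → R) → Q → P is all that's needed)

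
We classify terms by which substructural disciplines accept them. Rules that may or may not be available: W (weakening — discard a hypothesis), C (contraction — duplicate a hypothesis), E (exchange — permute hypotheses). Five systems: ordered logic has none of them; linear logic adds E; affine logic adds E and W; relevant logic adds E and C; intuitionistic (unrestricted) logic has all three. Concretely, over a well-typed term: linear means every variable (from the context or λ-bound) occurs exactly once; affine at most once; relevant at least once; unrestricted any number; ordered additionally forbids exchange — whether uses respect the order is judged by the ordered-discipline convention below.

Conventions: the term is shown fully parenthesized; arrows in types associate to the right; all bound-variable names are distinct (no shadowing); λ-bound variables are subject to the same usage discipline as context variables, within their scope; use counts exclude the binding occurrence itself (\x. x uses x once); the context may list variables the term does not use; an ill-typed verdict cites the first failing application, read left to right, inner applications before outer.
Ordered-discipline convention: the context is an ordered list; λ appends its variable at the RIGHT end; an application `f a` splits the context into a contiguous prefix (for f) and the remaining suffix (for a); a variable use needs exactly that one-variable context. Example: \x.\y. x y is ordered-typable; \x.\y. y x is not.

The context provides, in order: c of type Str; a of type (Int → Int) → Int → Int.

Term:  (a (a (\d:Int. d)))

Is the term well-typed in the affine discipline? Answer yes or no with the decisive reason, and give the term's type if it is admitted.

no — repeated use of a ×2
usage: c: 0×; a: 2×; d [bound]: 1×
order of uses: a, a, d
typing: well-typed at Int → Int
per-discipline verdicts: ordered ✗; linear ✗; affine ✗; relevant ✗; unrestricted ✓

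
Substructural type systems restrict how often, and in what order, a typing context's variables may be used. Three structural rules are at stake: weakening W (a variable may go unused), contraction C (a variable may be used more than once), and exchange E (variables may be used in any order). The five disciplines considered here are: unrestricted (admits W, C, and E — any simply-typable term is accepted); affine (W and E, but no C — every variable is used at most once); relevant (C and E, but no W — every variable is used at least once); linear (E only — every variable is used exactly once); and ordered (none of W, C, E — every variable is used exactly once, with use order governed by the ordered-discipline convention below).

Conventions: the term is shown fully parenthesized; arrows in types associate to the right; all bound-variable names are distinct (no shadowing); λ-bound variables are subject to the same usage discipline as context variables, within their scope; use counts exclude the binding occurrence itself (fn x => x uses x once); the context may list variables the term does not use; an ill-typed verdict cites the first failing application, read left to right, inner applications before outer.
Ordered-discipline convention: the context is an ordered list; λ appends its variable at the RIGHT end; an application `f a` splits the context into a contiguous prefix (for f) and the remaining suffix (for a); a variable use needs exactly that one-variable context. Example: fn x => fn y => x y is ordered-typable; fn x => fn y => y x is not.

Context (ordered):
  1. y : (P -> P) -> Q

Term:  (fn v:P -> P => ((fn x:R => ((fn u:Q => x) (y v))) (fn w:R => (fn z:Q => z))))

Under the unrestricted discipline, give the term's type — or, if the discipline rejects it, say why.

not well-typed under unrestricted — not simply typable
counts: y: 1×; v [bound]: 1×; x [bound]: 1×; u [bound]: 0×; w [bound]: 0×; z [bound]: 1×
order of uses: x, y, v, z
typing: ill-typed: argument of type R -> Q -> Q where R is required
per-discipline verdicts: ordered ✗, linear ✗, affine ✗, relevant ✗, unrestricted ✗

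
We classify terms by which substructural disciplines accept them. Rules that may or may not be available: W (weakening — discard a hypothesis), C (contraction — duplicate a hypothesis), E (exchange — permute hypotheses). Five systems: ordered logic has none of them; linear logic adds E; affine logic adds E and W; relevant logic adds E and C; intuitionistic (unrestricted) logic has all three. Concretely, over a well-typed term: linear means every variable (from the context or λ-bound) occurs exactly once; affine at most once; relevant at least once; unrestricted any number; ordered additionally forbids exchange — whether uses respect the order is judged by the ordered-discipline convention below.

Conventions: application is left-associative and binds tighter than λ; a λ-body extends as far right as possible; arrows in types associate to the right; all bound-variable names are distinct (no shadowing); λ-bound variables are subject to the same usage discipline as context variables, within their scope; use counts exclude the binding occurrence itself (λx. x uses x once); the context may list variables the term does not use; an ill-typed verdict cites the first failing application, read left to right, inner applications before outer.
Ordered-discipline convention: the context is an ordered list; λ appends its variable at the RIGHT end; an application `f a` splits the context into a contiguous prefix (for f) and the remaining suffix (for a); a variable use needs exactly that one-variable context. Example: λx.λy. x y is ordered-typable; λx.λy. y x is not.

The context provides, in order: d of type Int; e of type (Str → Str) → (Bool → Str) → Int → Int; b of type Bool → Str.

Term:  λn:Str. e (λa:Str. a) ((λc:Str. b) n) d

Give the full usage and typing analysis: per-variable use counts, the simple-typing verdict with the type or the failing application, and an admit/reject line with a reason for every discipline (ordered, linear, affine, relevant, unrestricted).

use counts: d: 1; e: 1; b: 1; n (bound): 1; a (bound): 1; c (bound): 0
use order (left to right): e, a, b, n, d
typing: the term checks, with type Str → Int
ordered: ✗ — unused: c — weakening required
linear: ✗ — unused: c — weakening required
affine: ✓ — none of d, e, b, n, a, c used more than once
relevant: ✗ — unused: c — weakening required
unrestricted: ✓ — typability at Str → Int is all that's needed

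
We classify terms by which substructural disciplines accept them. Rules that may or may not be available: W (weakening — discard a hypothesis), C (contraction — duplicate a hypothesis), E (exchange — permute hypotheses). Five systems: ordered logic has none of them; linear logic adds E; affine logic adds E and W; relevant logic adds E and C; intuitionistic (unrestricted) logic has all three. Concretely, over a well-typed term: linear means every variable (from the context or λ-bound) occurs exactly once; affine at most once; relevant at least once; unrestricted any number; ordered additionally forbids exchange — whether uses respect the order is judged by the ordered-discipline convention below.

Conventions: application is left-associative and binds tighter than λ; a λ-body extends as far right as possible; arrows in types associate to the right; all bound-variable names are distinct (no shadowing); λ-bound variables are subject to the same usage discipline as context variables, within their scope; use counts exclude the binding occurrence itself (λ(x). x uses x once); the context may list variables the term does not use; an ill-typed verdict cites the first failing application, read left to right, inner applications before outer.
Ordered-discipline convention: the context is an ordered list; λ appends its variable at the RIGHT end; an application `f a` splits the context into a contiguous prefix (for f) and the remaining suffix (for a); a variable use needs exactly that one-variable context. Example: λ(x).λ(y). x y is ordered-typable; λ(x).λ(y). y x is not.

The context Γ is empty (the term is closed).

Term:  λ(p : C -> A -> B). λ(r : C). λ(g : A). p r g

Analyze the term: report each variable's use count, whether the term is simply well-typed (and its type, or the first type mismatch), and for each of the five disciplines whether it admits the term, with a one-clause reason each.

variable uses: p [bound]=1; r [bound]=1; g [bound]=1
use order (left to right): p, r, g
typing: ✓ — (C -> A -> B) -> C -> A -> B
ordered: ✓ — one use each (p, r, g); ordered split holds
linear: ✓ — each of p, r, g used exactly once
affine: ✓ — none of p, r, g used more than once
relevant: ✓ — every one of p, r, g appears
unrestricted: ✓ — simply typable at (C -> A -> B) -> C -> A -> B; W, C, E all held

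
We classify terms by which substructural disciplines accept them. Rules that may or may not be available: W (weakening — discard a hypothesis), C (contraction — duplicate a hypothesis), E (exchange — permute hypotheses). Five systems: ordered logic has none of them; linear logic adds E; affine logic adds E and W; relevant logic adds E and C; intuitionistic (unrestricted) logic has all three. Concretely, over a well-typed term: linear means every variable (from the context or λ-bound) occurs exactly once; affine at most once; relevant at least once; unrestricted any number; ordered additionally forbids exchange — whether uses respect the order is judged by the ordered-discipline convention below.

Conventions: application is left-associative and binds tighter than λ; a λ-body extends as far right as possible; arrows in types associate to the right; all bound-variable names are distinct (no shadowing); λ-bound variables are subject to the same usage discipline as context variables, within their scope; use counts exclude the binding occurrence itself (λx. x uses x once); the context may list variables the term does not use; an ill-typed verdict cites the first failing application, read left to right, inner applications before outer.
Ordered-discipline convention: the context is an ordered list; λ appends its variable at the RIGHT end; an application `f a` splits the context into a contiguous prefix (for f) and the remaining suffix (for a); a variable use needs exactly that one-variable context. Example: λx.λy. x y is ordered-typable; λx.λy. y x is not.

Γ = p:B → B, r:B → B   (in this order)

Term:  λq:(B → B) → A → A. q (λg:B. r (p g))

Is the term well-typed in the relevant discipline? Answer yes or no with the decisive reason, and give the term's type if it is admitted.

yes — none of p, r, q, g goes unused; term : ((B → B) → A → A) → A → A
counts: p: 1×, r: 1×, q (bound): 1×, g (bound): 1×
use order (left to right): q, r, p, g
typing: the term checks, with type ((B → B) → A → A) → A → A
across the five disciplines: ordered ✗ · linear ✓ · affine ✓ · relevant ✓ · unrestricted ✓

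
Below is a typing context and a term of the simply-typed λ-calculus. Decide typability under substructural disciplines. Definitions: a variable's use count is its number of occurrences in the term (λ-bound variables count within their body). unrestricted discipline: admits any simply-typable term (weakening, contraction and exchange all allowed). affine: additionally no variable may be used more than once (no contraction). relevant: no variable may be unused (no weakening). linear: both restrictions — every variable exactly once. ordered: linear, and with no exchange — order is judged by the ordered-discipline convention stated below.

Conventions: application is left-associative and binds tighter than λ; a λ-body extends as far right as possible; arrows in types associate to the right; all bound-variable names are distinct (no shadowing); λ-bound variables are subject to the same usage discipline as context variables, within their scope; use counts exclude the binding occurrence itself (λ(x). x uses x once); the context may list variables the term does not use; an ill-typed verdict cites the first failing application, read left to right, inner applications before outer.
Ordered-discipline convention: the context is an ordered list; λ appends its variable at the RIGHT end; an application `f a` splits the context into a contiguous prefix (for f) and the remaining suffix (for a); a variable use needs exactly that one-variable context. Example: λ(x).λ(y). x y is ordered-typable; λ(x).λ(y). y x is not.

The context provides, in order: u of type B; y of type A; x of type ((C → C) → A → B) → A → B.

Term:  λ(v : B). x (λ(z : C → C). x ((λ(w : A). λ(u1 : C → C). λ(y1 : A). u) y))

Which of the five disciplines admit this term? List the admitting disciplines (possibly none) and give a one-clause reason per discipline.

admitted in: unrestricted
use counts: u: 1, y: 1, x: 2, v [bound]: 0, z [bound]: 0, w [bound]: 0, u1 [bound]: 0, y1 [bound]: 0
left-to-right use order: x, x, u, y
typing: well-typed at B → A → B
ordered: ✗ — needs contraction — x ×2; v, z, w, u1, y1 never used (weakening)
linear: ✗ — needs contraction — x ×2; v, z, w, u1, y1 never used (weakening)
affine: ✗ — needs contraction — x ×2
relevant: ✗ — v, z, w, u1, y1 never used (weakening)
unrestricted: ✓ — well-typed at B → A → B; no restrictions here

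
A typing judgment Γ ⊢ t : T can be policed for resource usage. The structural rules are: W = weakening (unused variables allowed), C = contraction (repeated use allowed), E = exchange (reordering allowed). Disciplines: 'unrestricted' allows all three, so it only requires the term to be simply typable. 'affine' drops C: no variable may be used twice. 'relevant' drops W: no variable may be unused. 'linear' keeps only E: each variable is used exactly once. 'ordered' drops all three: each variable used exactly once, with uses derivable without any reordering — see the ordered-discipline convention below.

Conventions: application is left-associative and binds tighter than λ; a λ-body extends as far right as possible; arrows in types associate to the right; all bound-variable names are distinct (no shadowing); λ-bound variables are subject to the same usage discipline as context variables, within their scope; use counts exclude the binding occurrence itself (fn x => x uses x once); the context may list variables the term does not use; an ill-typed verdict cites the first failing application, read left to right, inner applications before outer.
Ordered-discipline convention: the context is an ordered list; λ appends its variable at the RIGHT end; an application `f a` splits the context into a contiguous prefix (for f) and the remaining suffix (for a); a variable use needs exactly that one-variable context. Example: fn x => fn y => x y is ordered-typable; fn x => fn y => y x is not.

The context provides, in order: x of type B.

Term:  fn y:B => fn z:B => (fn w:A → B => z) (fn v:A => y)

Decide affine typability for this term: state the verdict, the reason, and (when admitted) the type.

yes — at most one use each (x, y, z, w, v); term : B → B → B
usage: x: 0, y (λ-bound): 1, z (λ-bound): 1, w (λ-bound): 0, v (λ-bound): 0
use order (left to right): z, y
typing: the term checks, with type B → B → B
across the five disciplines: ordered ✗ · linear ✗ · affine ✓ · relevant ✗ · unrestricted ✓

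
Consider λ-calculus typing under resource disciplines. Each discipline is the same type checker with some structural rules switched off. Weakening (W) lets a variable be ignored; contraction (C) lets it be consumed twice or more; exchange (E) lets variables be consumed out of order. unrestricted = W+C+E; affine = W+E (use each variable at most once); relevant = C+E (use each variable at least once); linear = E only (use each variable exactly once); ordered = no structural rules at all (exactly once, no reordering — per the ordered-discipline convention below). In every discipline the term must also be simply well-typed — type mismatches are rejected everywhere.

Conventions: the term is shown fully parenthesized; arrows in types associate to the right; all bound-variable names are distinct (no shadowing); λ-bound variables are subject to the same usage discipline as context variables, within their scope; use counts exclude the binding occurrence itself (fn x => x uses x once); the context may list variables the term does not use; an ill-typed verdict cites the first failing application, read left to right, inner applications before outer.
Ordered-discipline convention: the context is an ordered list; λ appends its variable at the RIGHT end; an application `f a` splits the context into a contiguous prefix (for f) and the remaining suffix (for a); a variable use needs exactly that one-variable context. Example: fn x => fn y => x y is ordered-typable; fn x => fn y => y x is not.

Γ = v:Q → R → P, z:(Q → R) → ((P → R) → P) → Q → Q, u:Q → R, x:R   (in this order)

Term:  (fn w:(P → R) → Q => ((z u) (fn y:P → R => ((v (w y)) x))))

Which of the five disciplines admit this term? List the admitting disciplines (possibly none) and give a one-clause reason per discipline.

accepted by: linear, affine, relevant, unrestricted
use counts: v ×1; z ×1; u ×1; x ×1; w (λ-bound) ×1; y (λ-bound) ×1
left-to-right use order: z, u, v, w, y, x
typing: well-typed at ((P → R) → Q) → Q → Q
ordered: ✗, needs exchange: uses follow z, u, v, w, y, x
linear: ✓, each of v, z, u, x, w, y used exactly once
affine: ✓, at most one use each (v, z, u, x, w, y)
relevant: ✓, v, z, u, x, w, y: all used, weakening unneeded
unrestricted: ✓, simply typable at ((P → R) → Q) → Q → Q; W, C, E all held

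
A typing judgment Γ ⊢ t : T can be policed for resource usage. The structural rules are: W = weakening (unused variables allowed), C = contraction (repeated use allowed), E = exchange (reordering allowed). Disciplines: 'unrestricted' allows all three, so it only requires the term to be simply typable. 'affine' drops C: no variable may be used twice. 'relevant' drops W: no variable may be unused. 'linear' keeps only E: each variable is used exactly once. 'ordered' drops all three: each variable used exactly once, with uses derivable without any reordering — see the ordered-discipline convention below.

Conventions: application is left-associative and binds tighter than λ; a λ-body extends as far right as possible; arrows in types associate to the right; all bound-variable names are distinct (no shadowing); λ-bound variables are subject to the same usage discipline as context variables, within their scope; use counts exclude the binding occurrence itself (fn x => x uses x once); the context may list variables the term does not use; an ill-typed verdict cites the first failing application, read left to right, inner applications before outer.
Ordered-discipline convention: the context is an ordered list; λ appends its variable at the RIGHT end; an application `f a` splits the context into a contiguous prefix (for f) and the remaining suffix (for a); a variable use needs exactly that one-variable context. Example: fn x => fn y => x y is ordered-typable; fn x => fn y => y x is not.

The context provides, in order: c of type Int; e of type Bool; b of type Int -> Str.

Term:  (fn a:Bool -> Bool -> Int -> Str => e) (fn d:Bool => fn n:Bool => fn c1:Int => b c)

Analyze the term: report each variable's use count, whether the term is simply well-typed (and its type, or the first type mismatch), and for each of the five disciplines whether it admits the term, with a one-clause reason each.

counts: c: 1; e: 1; b: 1; a [bound]: 0; d [bound]: 0; n [bound]: 0; c1 [bound]: 0
order of uses: e, b, c
typing: well-typed — term : Bool
ordered ✗ (unused: a, d, n, c1 — weakening required)
linear ✗ (unused: a, d, n, c1 — weakening required)
affine ✓ (at most one use each (c, e, b, a, d, n, c1))
relevant ✗ (unused: a, d, n, c1 — weakening required)
unrestricted ✓ (typability at Bool is all that's needed)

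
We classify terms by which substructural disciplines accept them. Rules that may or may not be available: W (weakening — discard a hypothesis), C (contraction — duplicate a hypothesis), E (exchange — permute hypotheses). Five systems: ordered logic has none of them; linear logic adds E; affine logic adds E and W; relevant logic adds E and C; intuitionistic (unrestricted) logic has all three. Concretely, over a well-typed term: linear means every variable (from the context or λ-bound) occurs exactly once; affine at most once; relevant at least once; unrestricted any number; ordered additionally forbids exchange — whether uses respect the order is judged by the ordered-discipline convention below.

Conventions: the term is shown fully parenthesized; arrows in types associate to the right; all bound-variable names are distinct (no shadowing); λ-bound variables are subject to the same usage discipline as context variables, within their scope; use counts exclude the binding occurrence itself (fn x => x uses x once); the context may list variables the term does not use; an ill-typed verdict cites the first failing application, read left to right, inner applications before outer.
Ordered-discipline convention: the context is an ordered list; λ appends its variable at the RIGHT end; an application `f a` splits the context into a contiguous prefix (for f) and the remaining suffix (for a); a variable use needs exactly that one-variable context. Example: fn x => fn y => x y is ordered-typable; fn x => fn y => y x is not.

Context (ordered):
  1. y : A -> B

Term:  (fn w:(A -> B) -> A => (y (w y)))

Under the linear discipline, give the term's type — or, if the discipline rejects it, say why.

not well-typed under linear — repeated use of y ×2
usage: y: 2×, w [bound]: 1×
uses in reading order: y, w, y
typing: the term checks, with type ((A -> B) -> A) -> B
summary: ordered ✗ | linear ✗ | affine ✗ | relevant ✓ | unrestricted ✓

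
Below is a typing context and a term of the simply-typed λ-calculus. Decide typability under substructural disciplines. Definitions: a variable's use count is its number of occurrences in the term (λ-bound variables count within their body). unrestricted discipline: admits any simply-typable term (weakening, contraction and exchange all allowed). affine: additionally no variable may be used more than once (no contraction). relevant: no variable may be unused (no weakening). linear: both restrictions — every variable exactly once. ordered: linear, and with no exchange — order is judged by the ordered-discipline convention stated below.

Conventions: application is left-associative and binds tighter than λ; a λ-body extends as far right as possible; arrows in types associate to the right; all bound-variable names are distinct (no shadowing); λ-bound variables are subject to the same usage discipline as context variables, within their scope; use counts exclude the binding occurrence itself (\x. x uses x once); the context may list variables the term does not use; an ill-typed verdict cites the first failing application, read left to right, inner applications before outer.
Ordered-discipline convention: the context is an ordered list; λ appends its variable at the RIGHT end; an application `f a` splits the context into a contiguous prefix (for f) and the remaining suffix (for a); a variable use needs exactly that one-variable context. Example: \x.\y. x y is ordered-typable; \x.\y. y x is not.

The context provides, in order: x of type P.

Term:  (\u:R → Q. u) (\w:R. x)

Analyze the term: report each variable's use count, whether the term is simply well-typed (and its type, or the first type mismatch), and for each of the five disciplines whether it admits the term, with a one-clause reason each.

variable uses: x: 1×; u (bound): 1×; w (bound): 0×
order of uses: u, x
typing: ill-typed: an application expects R → Q but receives R → P
ordered ✗ (a type mismatch blocks all five)
linear ✗ (the type mismatch rejects it)
affine ✗ (not simply typable)
relevant ✗ (fails simple typing)
unrestricted ✗ (a type mismatch blocks all five)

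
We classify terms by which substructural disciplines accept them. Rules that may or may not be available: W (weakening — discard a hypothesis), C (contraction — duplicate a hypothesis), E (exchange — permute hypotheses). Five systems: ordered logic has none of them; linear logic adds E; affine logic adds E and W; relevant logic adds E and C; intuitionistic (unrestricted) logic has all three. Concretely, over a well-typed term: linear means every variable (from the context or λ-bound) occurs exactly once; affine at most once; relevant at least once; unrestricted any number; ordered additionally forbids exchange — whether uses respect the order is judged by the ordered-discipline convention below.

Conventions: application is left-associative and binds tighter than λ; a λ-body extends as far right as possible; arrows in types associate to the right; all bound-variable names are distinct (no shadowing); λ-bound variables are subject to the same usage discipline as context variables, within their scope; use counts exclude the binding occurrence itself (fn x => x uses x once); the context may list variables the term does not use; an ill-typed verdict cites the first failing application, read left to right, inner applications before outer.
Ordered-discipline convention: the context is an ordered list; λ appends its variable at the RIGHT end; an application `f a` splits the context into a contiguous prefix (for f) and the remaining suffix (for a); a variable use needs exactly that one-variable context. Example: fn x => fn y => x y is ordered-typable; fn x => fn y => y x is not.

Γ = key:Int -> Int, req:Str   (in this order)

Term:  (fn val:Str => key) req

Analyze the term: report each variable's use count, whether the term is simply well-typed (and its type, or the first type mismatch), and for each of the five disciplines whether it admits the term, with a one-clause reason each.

usage: key: 1×; req: 1×; val [bound]: 0×
left-to-right use order: key, req
typing: ✓ — Int -> Int
ordered: ✗, val left unused
linear: ✗, val left unused
affine: ✓, key, req, val: no repeats, contraction unneeded
relevant: ✗, val left unused
unrestricted: ✓, simply typable at Int -> Int; W, C, E all held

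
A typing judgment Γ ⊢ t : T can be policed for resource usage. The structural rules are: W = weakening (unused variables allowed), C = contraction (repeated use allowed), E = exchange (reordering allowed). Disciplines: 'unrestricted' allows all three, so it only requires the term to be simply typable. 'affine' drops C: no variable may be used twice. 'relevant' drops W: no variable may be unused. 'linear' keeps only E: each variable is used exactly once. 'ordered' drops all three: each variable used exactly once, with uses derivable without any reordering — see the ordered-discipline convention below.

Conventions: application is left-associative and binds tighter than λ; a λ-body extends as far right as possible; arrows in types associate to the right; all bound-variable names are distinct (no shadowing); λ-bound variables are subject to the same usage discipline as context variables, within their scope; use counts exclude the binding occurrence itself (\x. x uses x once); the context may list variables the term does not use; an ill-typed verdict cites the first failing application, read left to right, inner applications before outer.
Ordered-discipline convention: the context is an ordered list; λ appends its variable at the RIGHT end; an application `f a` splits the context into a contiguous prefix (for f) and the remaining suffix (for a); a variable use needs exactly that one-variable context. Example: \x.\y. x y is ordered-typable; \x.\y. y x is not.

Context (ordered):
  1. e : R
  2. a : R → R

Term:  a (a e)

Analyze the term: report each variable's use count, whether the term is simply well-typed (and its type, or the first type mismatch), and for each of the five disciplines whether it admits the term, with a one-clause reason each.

usage: e: 1, a: 2
use order (left to right): a, a, e
typing: the term checks, with type R
ordered: ✗ — repeated use of a ×2
linear: ✗ — repeated use of a ×2
affine: ✗ — repeated use of a ×2
relevant: ✓ — none of e, a goes unused
unrestricted: ✓ — well-typed at R; no restrictions here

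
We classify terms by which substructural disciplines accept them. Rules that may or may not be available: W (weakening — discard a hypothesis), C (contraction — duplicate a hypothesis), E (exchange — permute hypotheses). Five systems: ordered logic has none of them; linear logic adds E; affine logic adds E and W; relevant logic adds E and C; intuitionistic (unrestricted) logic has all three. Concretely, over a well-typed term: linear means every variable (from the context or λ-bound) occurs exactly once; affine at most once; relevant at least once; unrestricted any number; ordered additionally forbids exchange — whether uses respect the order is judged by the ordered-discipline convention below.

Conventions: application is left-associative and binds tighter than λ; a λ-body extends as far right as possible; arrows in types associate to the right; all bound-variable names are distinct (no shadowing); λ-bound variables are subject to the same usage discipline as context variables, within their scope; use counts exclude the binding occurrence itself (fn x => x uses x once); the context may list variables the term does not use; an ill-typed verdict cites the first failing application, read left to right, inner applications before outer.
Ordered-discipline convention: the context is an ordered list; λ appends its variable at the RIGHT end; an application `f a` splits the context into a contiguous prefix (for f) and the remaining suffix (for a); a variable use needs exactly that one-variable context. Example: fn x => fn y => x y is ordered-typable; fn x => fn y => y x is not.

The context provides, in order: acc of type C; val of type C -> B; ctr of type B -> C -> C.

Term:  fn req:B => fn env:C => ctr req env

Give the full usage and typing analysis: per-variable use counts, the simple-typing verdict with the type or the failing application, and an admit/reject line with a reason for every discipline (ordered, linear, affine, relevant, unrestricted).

variable uses: acc: 0, val: 0, ctr: 1, req (bound): 1, env (bound): 1
order of uses: ctr, req, env
typing: the term checks, with type B -> C -> C
ordered ✗ (needs weakening: acc, val unused)
linear ✗ (needs weakening: acc, val unused)
affine ✓ (no duplicate uses among acc, val, ctr, req, env)
relevant ✗ (needs weakening: acc, val unused)
unrestricted ✓ (typability at B -> C -> C is all that's needed)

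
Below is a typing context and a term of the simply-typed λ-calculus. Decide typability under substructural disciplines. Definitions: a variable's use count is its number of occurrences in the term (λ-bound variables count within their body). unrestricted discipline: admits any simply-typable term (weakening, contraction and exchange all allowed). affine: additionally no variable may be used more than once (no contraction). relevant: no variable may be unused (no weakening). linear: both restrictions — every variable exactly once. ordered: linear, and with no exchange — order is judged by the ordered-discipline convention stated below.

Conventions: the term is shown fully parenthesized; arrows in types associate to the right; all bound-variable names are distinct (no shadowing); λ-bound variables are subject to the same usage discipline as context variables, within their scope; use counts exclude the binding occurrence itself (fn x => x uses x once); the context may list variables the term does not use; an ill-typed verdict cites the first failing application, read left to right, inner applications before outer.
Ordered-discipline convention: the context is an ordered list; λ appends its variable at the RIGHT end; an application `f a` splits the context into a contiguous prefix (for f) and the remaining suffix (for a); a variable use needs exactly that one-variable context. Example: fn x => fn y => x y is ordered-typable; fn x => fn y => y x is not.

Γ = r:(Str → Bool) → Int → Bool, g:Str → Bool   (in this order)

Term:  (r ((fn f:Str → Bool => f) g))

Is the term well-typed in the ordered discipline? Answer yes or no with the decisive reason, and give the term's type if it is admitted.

yes — r, g, f once each; derivable with no W/C/E; term : Int → Bool
usage: r: 1×; g: 1×; f (bound): 1×
left-to-right use order: r, f, g
typing: ✓ — Int → Bool
summary: ordered ✓, linear ✓, affine ✓, relevant ✓, unrestricted ✓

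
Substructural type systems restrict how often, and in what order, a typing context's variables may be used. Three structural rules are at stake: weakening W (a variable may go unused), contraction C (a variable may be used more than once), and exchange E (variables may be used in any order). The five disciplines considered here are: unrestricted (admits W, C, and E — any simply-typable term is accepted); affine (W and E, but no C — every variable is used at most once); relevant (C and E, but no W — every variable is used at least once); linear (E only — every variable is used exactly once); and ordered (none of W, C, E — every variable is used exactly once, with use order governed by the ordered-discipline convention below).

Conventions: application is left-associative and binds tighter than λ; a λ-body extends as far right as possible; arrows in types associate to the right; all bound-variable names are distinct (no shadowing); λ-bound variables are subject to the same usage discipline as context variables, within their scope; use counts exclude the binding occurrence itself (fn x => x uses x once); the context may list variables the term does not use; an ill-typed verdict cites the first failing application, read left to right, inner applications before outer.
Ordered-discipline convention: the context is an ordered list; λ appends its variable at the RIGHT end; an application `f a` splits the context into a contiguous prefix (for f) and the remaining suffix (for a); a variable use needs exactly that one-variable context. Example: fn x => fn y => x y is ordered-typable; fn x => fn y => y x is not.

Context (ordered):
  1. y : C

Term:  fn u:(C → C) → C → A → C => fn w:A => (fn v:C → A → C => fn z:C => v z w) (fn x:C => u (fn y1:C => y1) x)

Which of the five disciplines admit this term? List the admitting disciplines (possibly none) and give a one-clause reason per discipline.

admitting disciplines: affine, unrestricted
variable uses: y=0, u (λ-bound)=1, w (λ-bound)=1, v (λ-bound)=1, z (λ-bound)=1, x (λ-bound)=1, y1 (λ-bound)=1
use order (left to right): v, z, w, u, y1, x
typing: the term checks, with type ((C → C) → C → A → C) → A → C → C
ordered ✗ (unused: y — weakening required)
linear ✗ (unused: y — weakening required)
affine ✓ (no duplicate uses among y, u, w, v, z, x, y1)
relevant ✗ (unused: y — weakening required)
unrestricted ✓ (simply typable at ((C → C) → C → A → C) → A → C → C; W, C, E all held)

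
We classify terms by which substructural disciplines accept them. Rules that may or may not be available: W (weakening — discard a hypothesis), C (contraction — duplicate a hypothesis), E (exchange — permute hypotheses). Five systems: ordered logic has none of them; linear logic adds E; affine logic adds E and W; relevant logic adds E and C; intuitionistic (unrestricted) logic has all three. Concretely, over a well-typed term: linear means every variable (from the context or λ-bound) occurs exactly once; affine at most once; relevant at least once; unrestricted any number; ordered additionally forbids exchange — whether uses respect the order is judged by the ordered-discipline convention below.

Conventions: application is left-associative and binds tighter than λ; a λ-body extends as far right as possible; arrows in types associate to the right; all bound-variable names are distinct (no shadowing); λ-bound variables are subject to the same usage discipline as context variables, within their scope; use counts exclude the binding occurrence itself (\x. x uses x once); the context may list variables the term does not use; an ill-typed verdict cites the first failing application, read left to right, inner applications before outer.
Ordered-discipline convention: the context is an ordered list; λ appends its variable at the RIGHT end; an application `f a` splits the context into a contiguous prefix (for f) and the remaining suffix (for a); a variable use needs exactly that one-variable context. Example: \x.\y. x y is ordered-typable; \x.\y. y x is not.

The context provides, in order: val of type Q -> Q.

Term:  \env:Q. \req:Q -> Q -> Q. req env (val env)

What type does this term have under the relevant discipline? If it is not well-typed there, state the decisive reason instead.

term : Q -> (Q -> Q -> Q) -> Q
use counts: val ×1, env [bound] ×2, req [bound] ×1
left-to-right use order: req, env, val, env
typing: well-typed at Q -> (Q -> Q -> Q) -> Q
per-discipline verdicts: ordered ✗, linear ✗, affine ✗, relevant ✓, unrestricted ✓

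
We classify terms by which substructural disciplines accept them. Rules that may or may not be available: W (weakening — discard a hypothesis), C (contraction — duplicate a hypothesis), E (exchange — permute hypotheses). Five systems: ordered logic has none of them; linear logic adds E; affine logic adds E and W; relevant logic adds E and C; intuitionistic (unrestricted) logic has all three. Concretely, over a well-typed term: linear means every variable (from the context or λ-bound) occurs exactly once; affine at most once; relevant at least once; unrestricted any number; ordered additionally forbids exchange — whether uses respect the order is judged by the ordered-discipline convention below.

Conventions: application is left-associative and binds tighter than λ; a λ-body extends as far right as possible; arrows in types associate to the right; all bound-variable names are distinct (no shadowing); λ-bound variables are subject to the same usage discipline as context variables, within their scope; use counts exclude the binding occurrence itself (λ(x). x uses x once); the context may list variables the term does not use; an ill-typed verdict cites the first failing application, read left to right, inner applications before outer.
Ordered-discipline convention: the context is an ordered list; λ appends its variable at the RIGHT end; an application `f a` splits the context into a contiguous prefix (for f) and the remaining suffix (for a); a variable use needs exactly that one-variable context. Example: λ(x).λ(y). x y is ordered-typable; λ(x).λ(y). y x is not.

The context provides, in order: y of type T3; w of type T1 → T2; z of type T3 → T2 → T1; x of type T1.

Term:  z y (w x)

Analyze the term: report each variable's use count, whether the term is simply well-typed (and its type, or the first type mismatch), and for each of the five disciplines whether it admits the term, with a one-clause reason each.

variable uses: y: 1; w: 1; z: 1; x: 1
order of uses: z, y, w, x
typing: well-typed at T1
ordered ✗ (use order z, y, w, x needs exchange)
linear ✓ (y, w, z, x: one use apiece)
affine ✓ (at most one use each (y, w, z, x))
relevant ✓ (y, w, z, x: all used, weakening unneeded)
unrestricted ✓ (well-typed at T1; no restrictions here)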